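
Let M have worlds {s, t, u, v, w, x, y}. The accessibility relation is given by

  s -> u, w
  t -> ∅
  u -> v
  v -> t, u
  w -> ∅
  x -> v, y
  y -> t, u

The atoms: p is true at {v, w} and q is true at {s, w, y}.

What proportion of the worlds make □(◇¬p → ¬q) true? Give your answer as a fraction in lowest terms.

s: successors {u, w}; ◇¬p → ¬q there: u:T, w:T. ✓
t: no successors, so □(◇¬p → ¬q) holds vacuously. ✓
u: successors {v}; ◇¬p → ¬q there: v:T. ✓
v: successors {t, u}; ◇¬p → ¬q there: t:T, u:T. ✓
w: no successors, so □(◇¬p → ¬q) holds vacuously. ✓
x: successors {v, y}; ◇¬p → ¬q there: v:T, y:F. ✗
y: successors {t, u}; ◇¬p → ¬q there: t:T, u:T. ✓
That's 6 of 7 worlds, so 6/7.

6/7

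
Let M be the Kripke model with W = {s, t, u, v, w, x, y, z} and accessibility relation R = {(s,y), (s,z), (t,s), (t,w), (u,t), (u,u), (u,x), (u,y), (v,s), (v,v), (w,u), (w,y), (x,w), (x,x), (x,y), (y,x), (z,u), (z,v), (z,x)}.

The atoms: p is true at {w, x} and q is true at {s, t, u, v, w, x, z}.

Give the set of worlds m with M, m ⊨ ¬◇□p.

{t, v, y, z}

s: ◇□p is T. ✗
t: ◇□p is F. ✓
u: ◇□p is T. ✗
v: ◇□p is F. ✓
w: ◇□p is T. ✗
x: ◇□p is T. ✗
y: ◇□p is F. ✓
z: ◇□p is F. ✓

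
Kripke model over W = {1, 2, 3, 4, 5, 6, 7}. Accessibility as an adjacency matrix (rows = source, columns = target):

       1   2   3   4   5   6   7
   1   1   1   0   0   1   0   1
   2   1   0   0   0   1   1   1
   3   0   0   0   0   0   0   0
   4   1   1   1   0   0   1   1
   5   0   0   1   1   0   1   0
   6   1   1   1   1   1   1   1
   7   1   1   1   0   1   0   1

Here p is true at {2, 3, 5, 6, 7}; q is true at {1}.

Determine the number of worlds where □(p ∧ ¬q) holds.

1: successors {1, 2, 5, 7}; p ∧ ¬q there: 1:F, 2:T, 5:T, 7:T. ✗
2: successors {1, 5, 6, 7}; p ∧ ¬q there: 1:F, 5:T, 6:T, 7:T. ✗
3: no successors, so □(p ∧ ¬q) holds vacuously. ✓
4: successors {1, 2, 3, 6, 7}; p ∧ ¬q there: 1:F, 2:T, 3:T, 6:T, 7:T. ✗
5: successors {3, 4, 6}; p ∧ ¬q there: 3:T, 4:F, 6:T. ✗
6: successors {1, 2, 3, 4, 5, 6, 7}; p ∧ ¬q there: 1:F, 2:T, 3:T, 4:F, 5:T, 6:T, 7:T. ✗
7: successors {1, 2, 3, 5, 7}; p ∧ ¬q there: 1:F, 2:T, 3:T, 5:T, 7:T. ✗
Satisfying worlds: {3}.

1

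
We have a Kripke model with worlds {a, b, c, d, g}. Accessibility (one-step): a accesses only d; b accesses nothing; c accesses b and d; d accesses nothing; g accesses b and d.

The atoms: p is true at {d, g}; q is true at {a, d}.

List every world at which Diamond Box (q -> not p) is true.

{a, c, g}

a: successors {d}; Box (q -> not p) there: d:T. ✓
b: no successors, so Diamond Box (q -> not p) fails. ✗
c: successors {b, d}; Box (q -> not p) there: b:T, d:T. ✓
d: no successors, so Diamond Box (q -> not p) fails. ✗
g: successors {b, d}; Box (q -> not p) there: b:T, d:T. ✓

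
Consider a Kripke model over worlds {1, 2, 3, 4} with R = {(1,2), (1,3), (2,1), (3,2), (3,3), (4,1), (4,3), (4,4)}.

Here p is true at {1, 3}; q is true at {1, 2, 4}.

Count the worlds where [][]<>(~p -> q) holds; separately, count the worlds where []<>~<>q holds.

4 and 0

For [][]<>(~p -> q):
1: successors {2, 3}; []<>(~p -> q) there: 2:T, 3:T. ✓
2: successors {1}; []<>(~p -> q) there: 1:T. ✓
3: successors {2, 3}; []<>(~p -> q) there: 2:T, 3:T. ✓
4: successors {1, 3, 4}; []<>(~p -> q) there: 1:T, 3:T, 4:T. ✓
— 4 worlds.
For []<>~<>q:
1: successors {2, 3}; <>~<>q there: 2:F, 3:F. ✗
2: successors {1}; <>~<>q there: 1:F. ✗
3: successors {2, 3}; <>~<>q there: 2:F, 3:F. ✗
4: successors {1, 3, 4}; <>~<>q there: 1:F, 3:F, 4:F. ✗
— 0 worlds.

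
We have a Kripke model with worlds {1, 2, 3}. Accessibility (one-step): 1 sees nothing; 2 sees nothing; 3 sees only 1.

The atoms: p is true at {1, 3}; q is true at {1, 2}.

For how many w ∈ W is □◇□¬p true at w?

1: no successors, so □◇□¬p holds vacuously. ✓
2: no successors, so □◇□¬p holds vacuously. ✓
3: successors {1}; ◇□¬p there: 1:F. ✗
Satisfying worlds: {1, 2}.

2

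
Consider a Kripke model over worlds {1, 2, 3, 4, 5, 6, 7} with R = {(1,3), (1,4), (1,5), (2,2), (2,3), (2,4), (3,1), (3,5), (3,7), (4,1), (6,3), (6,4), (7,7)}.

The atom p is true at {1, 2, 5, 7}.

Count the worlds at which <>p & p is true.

3

1: <>p is T, p is T. ✓
2: <>p is T, p is T. ✓
3: <>p is T, p is F. ✗
4: <>p is T, p is F. ✗
5: <>p is F, p is T. ✗
6: <>p is F, p is F. ✗
7: <>p is T, p is T. ✓
Satisfying worlds: {1, 2, 7}.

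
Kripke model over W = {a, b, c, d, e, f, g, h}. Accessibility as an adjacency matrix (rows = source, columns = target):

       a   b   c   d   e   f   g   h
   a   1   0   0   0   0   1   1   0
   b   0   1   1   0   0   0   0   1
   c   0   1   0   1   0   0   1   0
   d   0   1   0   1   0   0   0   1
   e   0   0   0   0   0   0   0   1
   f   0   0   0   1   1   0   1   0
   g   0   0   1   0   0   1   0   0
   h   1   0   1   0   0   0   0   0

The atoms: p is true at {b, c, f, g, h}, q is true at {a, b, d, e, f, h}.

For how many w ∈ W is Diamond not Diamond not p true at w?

5

a: successors {a, f, g}; not Diamond not p there: a:F, f:F, g:T. ✓
b: successors {b, c, h}; not Diamond not p there: b:T, c:F, h:F. ✓
c: successors {b, d, g}; not Diamond not p there: b:T, d:F, g:T. ✓
d: successors {b, d, h}; not Diamond not p there: b:T, d:F, h:F. ✓
e: successors {h}; not Diamond not p there: h:F. ✗
f: successors {d, e, g}; not Diamond not p there: d:F, e:T, g:T. ✓
g: successors {c, f}; not Diamond not p there: c:F, f:F. ✗
h: successors {a, c}; not Diamond not p there: a:F, c:F. ✗
Satisfying worlds: {a, b, c, d, f}.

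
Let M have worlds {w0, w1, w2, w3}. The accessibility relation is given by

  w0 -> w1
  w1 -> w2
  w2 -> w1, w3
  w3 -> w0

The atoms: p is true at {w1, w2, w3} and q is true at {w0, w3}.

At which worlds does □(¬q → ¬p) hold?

{w3}

w0: successors {w1}; ¬q → ¬p there: w1:F. ✗
w1: successors {w2}; ¬q → ¬p there: w2:F. ✗
w2: successors {w1, w3}; ¬q → ¬p there: w1:F, w3:T. ✗
w3: successors {w0}; ¬q → ¬p there: w0:T. ✓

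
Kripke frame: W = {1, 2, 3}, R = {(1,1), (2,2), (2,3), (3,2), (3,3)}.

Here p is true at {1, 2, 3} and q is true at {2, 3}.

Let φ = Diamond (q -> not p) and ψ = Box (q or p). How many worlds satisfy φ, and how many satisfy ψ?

1 and 3

For Diamond (q -> not p):
1: successors {1}; q -> not p there: 1:T. ✓
2: successors {2, 3}; q -> not p there: 2:F, 3:F. ✗
3: successors {2, 3}; q -> not p there: 2:F, 3:F. ✗
— 1 world.
For Box (q or p):
1: successors {1}; q or p there: 1:T. ✓
2: successors {2, 3}; q or p there: 2:T, 3:T. ✓
3: successors {2, 3}; q or p there: 2:T, 3:T. ✓
— 3 worlds.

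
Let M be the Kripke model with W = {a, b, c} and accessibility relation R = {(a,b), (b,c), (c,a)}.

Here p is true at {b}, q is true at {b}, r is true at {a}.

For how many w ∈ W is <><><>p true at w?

1

a: successors {b}; <><>p there: b:F. ✗
b: successors {c}; <><>p there: c:T. ✓
c: successors {a}; <><>p there: a:F. ✗
Satisfying worlds: {b}.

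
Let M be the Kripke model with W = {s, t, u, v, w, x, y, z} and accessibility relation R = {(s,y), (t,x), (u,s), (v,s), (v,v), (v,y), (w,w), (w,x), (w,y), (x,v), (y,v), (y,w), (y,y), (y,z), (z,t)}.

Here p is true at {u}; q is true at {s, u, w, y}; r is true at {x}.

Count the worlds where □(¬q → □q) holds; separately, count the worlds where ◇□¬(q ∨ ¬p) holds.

For □(¬q → □q):
s: successors {y}; ¬q → □q there: y:T. ✓
t: successors {x}; ¬q → □q there: x:F. ✗
u: successors {s}; ¬q → □q there: s:T. ✓
v: successors {s, v, y}; ¬q → □q there: s:T, v:F, y:T. ✗
w: successors {w, x, y}; ¬q → □q there: w:T, x:F, y:T. ✗
x: successors {v}; ¬q → □q there: v:F. ✗
y: successors {v, w, y, z}; ¬q → □q there: v:F, w:T, y:T, z:F. ✗
z: successors {t}; ¬q → □q there: t:F. ✗
— 2 worlds.
For ◇□¬(q ∨ ¬p):
s: successors {y}; □¬(q ∨ ¬p) there: y:F. ✗
t: successors {x}; □¬(q ∨ ¬p) there: x:F. ✗
u: successors {s}; □¬(q ∨ ¬p) there: s:F. ✗
v: successors {s, v, y}; □¬(q ∨ ¬p) there: s:F, v:F, y:F. ✗
w: successors {w, x, y}; □¬(q ∨ ¬p) there: w:F, x:F, y:F. ✗
x: successors {v}; □¬(q ∨ ¬p) there: v:F. ✗
y: successors {v, w, y, z}; □¬(q ∨ ¬p) there: v:F, w:F, y:F, z:F. ✗
z: successors {t}; □¬(q ∨ ¬p) there: t:F. ✗
— 0 worlds.

2 and 0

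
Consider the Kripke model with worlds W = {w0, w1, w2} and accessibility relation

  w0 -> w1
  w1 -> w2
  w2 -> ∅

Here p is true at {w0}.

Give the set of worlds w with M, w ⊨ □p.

w0: successors {w1}; p there: w1:F. ✗
w1: successors {w2}; p there: w2:F. ✗
w2: no successors, so □p holds vacuously. ✓

{w2}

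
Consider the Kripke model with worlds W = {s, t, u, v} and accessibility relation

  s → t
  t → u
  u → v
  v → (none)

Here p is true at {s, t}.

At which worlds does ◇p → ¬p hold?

{t, u, v}

s: ◇p is T, ¬p is F. ✗
t: ◇p is F, ¬p is F. ✓
u: ◇p is F, ¬p is T. ✓
v: ◇p is F, ¬p is T. ✓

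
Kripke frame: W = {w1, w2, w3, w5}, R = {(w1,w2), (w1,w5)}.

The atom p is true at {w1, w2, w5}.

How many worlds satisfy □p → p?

3

w1: □p is T, p is T. ✓
w2: □p is T, p is T. ✓
w3: □p is T, p is F. ✗
w5: □p is T, p is T. ✓
Satisfying worlds: {w1, w2, w5}.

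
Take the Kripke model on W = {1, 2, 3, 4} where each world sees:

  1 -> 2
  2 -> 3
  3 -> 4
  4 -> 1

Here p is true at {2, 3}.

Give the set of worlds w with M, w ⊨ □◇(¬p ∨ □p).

{2, 3, 4}

1: successors {2}; ◇(¬p ∨ □p) there: 2:F. ✗
2: successors {3}; ◇(¬p ∨ □p) there: 3:T. ✓
3: successors {4}; ◇(¬p ∨ □p) there: 4:T. ✓
4: successors {1}; ◇(¬p ∨ □p) there: 1:T. ✓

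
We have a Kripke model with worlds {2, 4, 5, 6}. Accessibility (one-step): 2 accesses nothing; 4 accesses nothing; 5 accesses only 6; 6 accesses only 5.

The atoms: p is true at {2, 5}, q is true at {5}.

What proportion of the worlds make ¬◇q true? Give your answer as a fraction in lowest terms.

3/4

2: ◇q is F. ✓
4: ◇q is F. ✓
5: ◇q is F. ✓
6: ◇q is T. ✗
That's 3 of 4 worlds, so 3/4.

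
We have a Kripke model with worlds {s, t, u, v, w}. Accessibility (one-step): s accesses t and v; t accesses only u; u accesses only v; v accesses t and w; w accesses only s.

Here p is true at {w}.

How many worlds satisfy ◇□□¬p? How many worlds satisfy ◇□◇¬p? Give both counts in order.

For ◇□□¬p:
s: successors {t, v}; □□¬p there: t:T, v:T. ✓
t: successors {u}; □□¬p there: u:F. ✗
u: successors {v}; □□¬p there: v:T. ✓
v: successors {t, w}; □□¬p there: t:T, w:T. ✓
w: successors {s}; □□¬p there: s:F. ✗
— 3 worlds.
For ◇□◇¬p:
s: successors {t, v}; □◇¬p there: t:T, v:T. ✓
t: successors {u}; □◇¬p there: u:T. ✓
u: successors {v}; □◇¬p there: v:T. ✓
v: successors {t, w}; □◇¬p there: t:T, w:T. ✓
w: successors {s}; □◇¬p there: s:T. ✓
— 5 worlds.

3 and 5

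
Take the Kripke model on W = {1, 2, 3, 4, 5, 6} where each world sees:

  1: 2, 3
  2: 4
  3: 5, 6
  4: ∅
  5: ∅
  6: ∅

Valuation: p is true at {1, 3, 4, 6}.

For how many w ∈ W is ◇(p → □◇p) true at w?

3

1: successors {2, 3}; p → □◇p there: 2:T, 3:F. ✓
2: successors {4}; p → □◇p there: 4:T. ✓
3: successors {5, 6}; p → □◇p there: 5:T, 6:T. ✓
4: no successors, so ◇(p → □◇p) fails. ✗
5: no successors, so ◇(p → □◇p) fails. ✗
6: no successors, so ◇(p → □◇p) fails. ✗
Satisfying worlds: {1, 2, 3}.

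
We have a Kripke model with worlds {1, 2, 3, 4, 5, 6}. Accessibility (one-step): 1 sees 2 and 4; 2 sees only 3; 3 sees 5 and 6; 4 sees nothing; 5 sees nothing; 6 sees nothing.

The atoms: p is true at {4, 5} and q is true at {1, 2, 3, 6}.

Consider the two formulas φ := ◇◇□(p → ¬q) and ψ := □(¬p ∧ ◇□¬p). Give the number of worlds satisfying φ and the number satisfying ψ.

2 and 4

For ◇◇□(p → ¬q):
1: successors {2, 4}; ◇□(p → ¬q) there: 2:T, 4:F. ✓
2: successors {3}; ◇□(p → ¬q) there: 3:T. ✓
3: successors {5, 6}; ◇□(p → ¬q) there: 5:F, 6:F. ✗
4: no successors, so ◇◇□(p → ¬q) fails. ✗
5: no successors, so ◇◇□(p → ¬q) fails. ✗
6: no successors, so ◇◇□(p → ¬q) fails. ✗
— 2 worlds.
For □(¬p ∧ ◇□¬p):
1: successors {2, 4}; ¬p ∧ ◇□¬p there: 2:F, 4:F. ✗
2: successors {3}; ¬p ∧ ◇□¬p there: 3:T. ✓
3: successors {5, 6}; ¬p ∧ ◇□¬p there: 5:F, 6:F. ✗
4: no successors, so □(¬p ∧ ◇□¬p) holds vacuously. ✓
5: no successors, so □(¬p ∧ ◇□¬p) holds vacuously. ✓
6: no successors, so □(¬p ∧ ◇□¬p) holds vacuously. ✓
— 4 worlds.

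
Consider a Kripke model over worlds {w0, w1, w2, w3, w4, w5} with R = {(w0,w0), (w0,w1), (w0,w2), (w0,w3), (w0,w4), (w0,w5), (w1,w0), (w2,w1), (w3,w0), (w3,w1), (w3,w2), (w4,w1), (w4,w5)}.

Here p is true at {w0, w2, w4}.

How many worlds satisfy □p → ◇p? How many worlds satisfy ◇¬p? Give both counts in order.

For □p → ◇p:
w0: □p is F, ◇p is T. ✓
w1: □p is T, ◇p is T. ✓
w2: □p is F, ◇p is F. ✓
w3: □p is F, ◇p is T. ✓
w4: □p is F, ◇p is F. ✓
w5: □p is T, ◇p is F. ✗
— 5 worlds.
For ◇¬p:
w0: successors {w0, w1, w2, w3, w4, w5}; ¬p there: w0:F, w1:T, w2:F, w3:T, w4:F, w5:T. ✓
w1: successors {w0}; ¬p there: w0:F. ✗
w2: successors {w1}; ¬p there: w1:T. ✓
w3: successors {w0, w1, w2}; ¬p there: w0:F, w1:T, w2:F. ✓
w4: successors {w1, w5}; ¬p there: w1:T, w5:T. ✓
w5: no successors, so ◇¬p fails. ✗
— 4 worlds.

5 and 4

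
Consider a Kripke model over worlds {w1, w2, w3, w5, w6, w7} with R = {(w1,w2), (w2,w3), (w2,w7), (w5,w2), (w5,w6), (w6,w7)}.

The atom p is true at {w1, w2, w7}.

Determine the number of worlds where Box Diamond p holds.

w1: successors {w2}; Diamond p there: w2:T. ✓
w2: successors {w3, w7}; Diamond p there: w3:F, w7:F. ✗
w3: no successors, so Box Diamond p holds vacuously. ✓
w5: successors {w2, w6}; Diamond p there: w2:T, w6:T. ✓
w6: successors {w7}; Diamond p there: w7:F. ✗
w7: no successors, so Box Diamond p holds vacuously. ✓
Satisfying worlds: {w1, w3, w5, w7}.

4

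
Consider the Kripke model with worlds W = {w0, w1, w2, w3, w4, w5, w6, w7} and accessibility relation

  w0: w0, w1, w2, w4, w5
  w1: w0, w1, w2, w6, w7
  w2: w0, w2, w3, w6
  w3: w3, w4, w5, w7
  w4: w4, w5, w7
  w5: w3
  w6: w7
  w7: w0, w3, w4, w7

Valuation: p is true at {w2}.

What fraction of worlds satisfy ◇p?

3/8

w0: successors {w0, w1, w2, w4, w5}; p there: w0:F, w1:F, w2:T, w4:F, w5:F. ✓
w1: successors {w0, w1, w2, w6, w7}; p there: w0:F, w1:F, w2:T, w6:F, w7:F. ✓
w2: successors {w0, w2, w3, w6}; p there: w0:F, w2:T, w3:F, w6:F. ✓
w3: successors {w3, w4, w5, w7}; p there: w3:F, w4:F, w5:F, w7:F. ✗
w4: successors {w4, w5, w7}; p there: w4:F, w5:F, w7:F. ✗
w5: successors {w3}; p there: w3:F. ✗
w6: successors {w7}; p there: w7:F. ✗
w7: successors {w0, w3, w4, w7}; p there: w0:F, w3:F, w4:F, w7:F. ✗
That's 3 of 8 worlds, so 3/8.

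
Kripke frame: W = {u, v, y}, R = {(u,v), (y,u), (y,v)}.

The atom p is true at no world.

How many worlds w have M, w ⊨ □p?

1

u: successors {v}; p there: v:F. ✗
v: no successors, so □p holds vacuously. ✓
y: successors {u, v}; p there: u:F, v:F. ✗
Satisfying worlds: {v}.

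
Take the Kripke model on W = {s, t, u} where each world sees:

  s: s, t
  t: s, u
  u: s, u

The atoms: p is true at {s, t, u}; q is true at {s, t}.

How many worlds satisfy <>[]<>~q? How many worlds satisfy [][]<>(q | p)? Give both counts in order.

For <>[]<>~q:
s: successors {s, t}; []<>~q there: s:F, t:F. ✗
t: successors {s, u}; []<>~q there: s:F, u:F. ✗
u: successors {s, u}; []<>~q there: s:F, u:F. ✗
— 0 worlds.
For [][]<>(q | p):
s: successors {s, t}; []<>(q | p) there: s:T, t:T. ✓
t: successors {s, u}; []<>(q | p) there: s:T, u:T. ✓
u: successors {s, u}; []<>(q | p) there: s:T, u:T. ✓
— 3 worlds.

0 and 3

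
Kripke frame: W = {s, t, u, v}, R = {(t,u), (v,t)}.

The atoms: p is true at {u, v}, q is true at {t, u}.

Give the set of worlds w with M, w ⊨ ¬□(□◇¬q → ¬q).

{t}

s: □(□◇¬q → ¬q) is T. ✗
t: □(□◇¬q → ¬q) is F. ✓
u: □(□◇¬q → ¬q) is T. ✗
v: □(□◇¬q → ¬q) is T. ✗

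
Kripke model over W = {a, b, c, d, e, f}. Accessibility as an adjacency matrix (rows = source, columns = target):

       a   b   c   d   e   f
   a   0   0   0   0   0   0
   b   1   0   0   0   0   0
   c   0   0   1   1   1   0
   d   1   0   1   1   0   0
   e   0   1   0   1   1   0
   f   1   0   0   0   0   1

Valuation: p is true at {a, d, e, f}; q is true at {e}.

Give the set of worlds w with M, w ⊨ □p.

a: no successors, so □p holds vacuously. ✓
b: successors {a}; p there: a:T. ✓
c: successors {c, d, e}; p there: c:F, d:T, e:T. ✗
d: successors {a, c, d}; p there: a:T, c:F, d:T. ✗
e: successors {b, d, e}; p there: b:F, d:T, e:T. ✗
f: successors {a, f}; p there: a:T, f:T. ✓

{a, b, f}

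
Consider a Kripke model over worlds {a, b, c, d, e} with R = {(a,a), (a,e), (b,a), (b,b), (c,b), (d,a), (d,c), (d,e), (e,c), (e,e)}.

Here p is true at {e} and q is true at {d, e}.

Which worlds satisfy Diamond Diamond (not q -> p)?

{a, b, d, e}

a: successors {a, e}; Diamond (not q -> p) there: a:T, e:T. ✓
b: successors {a, b}; Diamond (not q -> p) there: a:T, b:F. ✓
c: successors {b}; Diamond (not q -> p) there: b:F. ✗
d: successors {a, c, e}; Diamond (not q -> p) there: a:T, c:F, e:T. ✓
e: successors {c, e}; Diamond (not q -> p) there: c:F, e:T. ✓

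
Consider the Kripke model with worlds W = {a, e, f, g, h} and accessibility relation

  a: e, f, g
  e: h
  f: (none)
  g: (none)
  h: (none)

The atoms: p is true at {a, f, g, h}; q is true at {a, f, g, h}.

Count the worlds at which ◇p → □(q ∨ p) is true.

a: ◇p is T, □(q ∨ p) is F. ✗
e: ◇p is T, □(q ∨ p) is T. ✓
f: ◇p is F, □(q ∨ p) is T. ✓
g: ◇p is F, □(q ∨ p) is T. ✓
h: ◇p is F, □(q ∨ p) is T. ✓
Satisfying worlds: {e, f, g, h}.

4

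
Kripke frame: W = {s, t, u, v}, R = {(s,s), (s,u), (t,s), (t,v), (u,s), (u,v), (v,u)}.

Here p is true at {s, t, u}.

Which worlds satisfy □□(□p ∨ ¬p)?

{v}

s: successors {s, u}; □(□p ∨ ¬p) there: s:F, u:T. ✗
t: successors {s, v}; □(□p ∨ ¬p) there: s:F, v:F. ✗
u: successors {s, v}; □(□p ∨ ¬p) there: s:F, v:F. ✗
v: successors {u}; □(□p ∨ ¬p) there: u:T. ✓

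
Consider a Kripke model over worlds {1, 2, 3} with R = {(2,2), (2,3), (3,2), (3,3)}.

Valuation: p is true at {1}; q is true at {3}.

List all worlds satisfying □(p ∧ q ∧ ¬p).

{1}

1: no successors, so □(p ∧ q ∧ ¬p) holds vacuously. ✓
2: successors {2, 3}; p ∧ q ∧ ¬p there: 2:F, 3:F. ✗
3: successors {2, 3}; p ∧ q ∧ ¬p there: 2:F, 3:F. ✗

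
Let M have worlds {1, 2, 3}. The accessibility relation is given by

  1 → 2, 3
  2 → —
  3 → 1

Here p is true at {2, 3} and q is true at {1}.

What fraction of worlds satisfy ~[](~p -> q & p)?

1: [](~p -> q & p) is T. ✗
2: [](~p -> q & p) is T. ✗
3: [](~p -> q & p) is F. ✓
That's 1 of 3 worlds, so 1/3.

1/3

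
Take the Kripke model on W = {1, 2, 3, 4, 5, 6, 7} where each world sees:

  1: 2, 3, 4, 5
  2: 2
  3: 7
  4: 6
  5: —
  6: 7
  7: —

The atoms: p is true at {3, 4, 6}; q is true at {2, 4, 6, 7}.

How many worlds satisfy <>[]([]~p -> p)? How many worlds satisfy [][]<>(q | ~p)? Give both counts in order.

3 and 5

For <>[]([]~p -> p):
1: successors {2, 3, 4, 5}; []([]~p -> p) there: 2:F, 3:F, 4:T, 5:T. ✓
2: successors {2}; []([]~p -> p) there: 2:F. ✗
3: successors {7}; []([]~p -> p) there: 7:T. ✓
4: successors {6}; []([]~p -> p) there: 6:F. ✗
5: no successors, so <>[]([]~p -> p) fails. ✗
6: successors {7}; []([]~p -> p) there: 7:T. ✓
7: no successors, so <>[]([]~p -> p) fails. ✗
— 3 worlds.
For [][]<>(q | ~p):
1: successors {2, 3, 4, 5}; []<>(q | ~p) there: 2:T, 3:F, 4:T, 5:T. ✗
2: successors {2}; []<>(q | ~p) there: 2:T. ✓
3: successors {7}; []<>(q | ~p) there: 7:T. ✓
4: successors {6}; []<>(q | ~p) there: 6:F. ✗
5: no successors, so [][]<>(q | ~p) holds vacuously. ✓
6: successors {7}; []<>(q | ~p) there: 7:T. ✓
7: no successors, so [][]<>(q | ~p) holds vacuously. ✓
— 5 worlds.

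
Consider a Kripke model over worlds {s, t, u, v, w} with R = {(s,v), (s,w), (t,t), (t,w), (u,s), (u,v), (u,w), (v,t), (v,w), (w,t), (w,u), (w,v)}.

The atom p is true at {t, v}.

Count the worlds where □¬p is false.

s: successors {v, w}; ¬p there: v:F, w:T. ✗
t: successors {t, w}; ¬p there: t:F, w:T. ✗
u: successors {s, v, w}; ¬p there: s:T, v:F, w:T. ✗
v: successors {t, w}; ¬p there: t:F, w:T. ✗
w: successors {t, u, v}; ¬p there: t:F, u:T, v:F. ✗
Satisfying worlds: ∅.
So □¬p fails at the other 5 worlds.

5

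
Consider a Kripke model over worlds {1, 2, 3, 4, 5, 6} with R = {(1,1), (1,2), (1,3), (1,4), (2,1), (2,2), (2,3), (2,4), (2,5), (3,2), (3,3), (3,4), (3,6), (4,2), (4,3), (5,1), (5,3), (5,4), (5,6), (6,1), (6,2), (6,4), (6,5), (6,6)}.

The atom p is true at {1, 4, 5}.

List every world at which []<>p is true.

1: successors {1, 2, 3, 4}; <>p there: 1:T, 2:T, 3:T, 4:F. ✗
2: successors {1, 2, 3, 4, 5}; <>p there: 1:T, 2:T, 3:T, 4:F, 5:T. ✗
3: successors {2, 3, 4, 6}; <>p there: 2:T, 3:T, 4:F, 6:T. ✗
4: successors {2, 3}; <>p there: 2:T, 3:T. ✓
5: successors {1, 3, 4, 6}; <>p there: 1:T, 3:T, 4:F, 6:T. ✗
6: successors {1, 2, 4, 5, 6}; <>p there: 1:T, 2:T, 4:F, 5:T, 6:T. ✗

{4}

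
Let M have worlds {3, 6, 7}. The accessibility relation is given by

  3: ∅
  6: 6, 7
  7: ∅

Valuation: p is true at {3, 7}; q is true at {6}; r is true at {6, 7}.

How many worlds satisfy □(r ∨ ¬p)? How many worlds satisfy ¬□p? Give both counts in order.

For □(r ∨ ¬p):
3: no successors, so □(r ∨ ¬p) holds vacuously. ✓
6: successors {6, 7}; r ∨ ¬p there: 6:T, 7:T. ✓
7: no successors, so □(r ∨ ¬p) holds vacuously. ✓
— 3 worlds.
For ¬□p:
3: □p is T. ✗
6: □p is F. ✓
7: □p is T. ✗
— 1 world.

3 and 1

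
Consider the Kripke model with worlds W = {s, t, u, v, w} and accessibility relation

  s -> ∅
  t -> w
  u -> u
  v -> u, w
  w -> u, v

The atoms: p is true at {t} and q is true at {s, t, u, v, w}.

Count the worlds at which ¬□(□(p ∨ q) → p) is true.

4

s: □(□(p ∨ q) → p) is T. ✗
t: □(□(p ∨ q) → p) is F. ✓
u: □(□(p ∨ q) → p) is F. ✓
v: □(□(p ∨ q) → p) is F. ✓
w: □(□(p ∨ q) → p) is F. ✓
Satisfying worlds: {t, u, v, w}.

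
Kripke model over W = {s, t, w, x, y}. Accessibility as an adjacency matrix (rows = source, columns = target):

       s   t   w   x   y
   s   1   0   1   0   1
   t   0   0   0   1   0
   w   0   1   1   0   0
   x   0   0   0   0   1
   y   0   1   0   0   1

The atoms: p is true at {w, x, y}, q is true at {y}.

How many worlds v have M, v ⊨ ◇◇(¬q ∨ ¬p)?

s: successors {s, w, y}; ◇(¬q ∨ ¬p) there: s:T, w:T, y:T. ✓
t: successors {x}; ◇(¬q ∨ ¬p) there: x:F. ✗
w: successors {t, w}; ◇(¬q ∨ ¬p) there: t:T, w:T. ✓
x: successors {y}; ◇(¬q ∨ ¬p) there: y:T. ✓
y: successors {t, y}; ◇(¬q ∨ ¬p) there: t:T, y:T. ✓
Satisfying worlds: {s, w, x, y}.

4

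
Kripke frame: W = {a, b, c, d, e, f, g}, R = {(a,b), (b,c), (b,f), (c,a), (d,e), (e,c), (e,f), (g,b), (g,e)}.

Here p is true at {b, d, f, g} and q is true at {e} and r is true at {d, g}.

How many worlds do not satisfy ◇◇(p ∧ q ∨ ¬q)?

1

a: successors {b}; ◇(p ∧ q ∨ ¬q) there: b:T. ✓
b: successors {c, f}; ◇(p ∧ q ∨ ¬q) there: c:T, f:F. ✓
c: successors {a}; ◇(p ∧ q ∨ ¬q) there: a:T. ✓
d: successors {e}; ◇(p ∧ q ∨ ¬q) there: e:T. ✓
e: successors {c, f}; ◇(p ∧ q ∨ ¬q) there: c:T, f:F. ✓
f: no successors, so ◇◇(p ∧ q ∨ ¬q) fails. ✗
g: successors {b, e}; ◇(p ∧ q ∨ ¬q) there: b:T, e:T. ✓
Satisfying worlds: {a, b, c, d, e, g}.
So ◇◇(p ∧ q ∨ ¬q) fails at the other 1 world.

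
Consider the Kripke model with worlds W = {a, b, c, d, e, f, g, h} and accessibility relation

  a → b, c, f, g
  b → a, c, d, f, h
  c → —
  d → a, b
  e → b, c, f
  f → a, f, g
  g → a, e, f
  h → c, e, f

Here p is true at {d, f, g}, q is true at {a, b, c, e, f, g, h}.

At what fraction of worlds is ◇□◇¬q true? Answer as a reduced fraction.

a: successors {b, c, f, g}; □◇¬q there: b:F, c:T, f:F, g:F. ✓
b: successors {a, c, d, f, h}; □◇¬q there: a:F, c:T, d:F, f:F, h:F. ✓
c: no successors, so ◇□◇¬q fails. ✗
d: successors {a, b}; □◇¬q there: a:F, b:F. ✗
e: successors {b, c, f}; □◇¬q there: b:F, c:T, f:F. ✓
f: successors {a, f, g}; □◇¬q there: a:F, f:F, g:F. ✗
g: successors {a, e, f}; □◇¬q there: a:F, e:F, f:F. ✗
h: successors {c, e, f}; □◇¬q there: c:T, e:F, f:F. ✓
That's 4 of 8 worlds, so 4/8 = 1/2.

1/2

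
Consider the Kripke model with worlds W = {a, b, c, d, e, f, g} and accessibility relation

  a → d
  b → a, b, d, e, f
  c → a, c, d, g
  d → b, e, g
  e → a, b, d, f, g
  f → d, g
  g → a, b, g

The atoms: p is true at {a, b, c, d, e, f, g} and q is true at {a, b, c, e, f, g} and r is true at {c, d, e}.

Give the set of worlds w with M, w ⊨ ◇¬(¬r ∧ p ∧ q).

a: successors {d}; ¬(¬r ∧ p ∧ q) there: d:T. ✓
b: successors {a, b, d, e, f}; ¬(¬r ∧ p ∧ q) there: a:F, b:F, d:T, e:T, f:F. ✓
c: successors {a, c, d, g}; ¬(¬r ∧ p ∧ q) there: a:F, c:T, d:T, g:F. ✓
d: successors {b, e, g}; ¬(¬r ∧ p ∧ q) there: b:F, e:T, g:F. ✓
e: successors {a, b, d, f, g}; ¬(¬r ∧ p ∧ q) there: a:F, b:F, d:T, f:F, g:F. ✓
f: successors {d, g}; ¬(¬r ∧ p ∧ q) there: d:T, g:F. ✓
g: successors {a, b, g}; ¬(¬r ∧ p ∧ q) there: a:F, b:F, g:F. ✗

{a, b, c, d, e, f}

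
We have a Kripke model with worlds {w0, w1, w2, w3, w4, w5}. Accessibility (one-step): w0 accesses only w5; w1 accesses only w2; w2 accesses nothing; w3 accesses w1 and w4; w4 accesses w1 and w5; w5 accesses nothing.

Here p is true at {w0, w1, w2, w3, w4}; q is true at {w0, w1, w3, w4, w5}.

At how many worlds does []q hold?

5

w0: successors {w5}; q there: w5:T. ✓
w1: successors {w2}; q there: w2:F. ✗
w2: no successors, so []q holds vacuously. ✓
w3: successors {w1, w4}; q there: w1:T, w4:T. ✓
w4: successors {w1, w5}; q there: w1:T, w5:T. ✓
w5: no successors, so []q holds vacuously. ✓
Satisfying worlds: {w0, w2, w3, w4, w5}.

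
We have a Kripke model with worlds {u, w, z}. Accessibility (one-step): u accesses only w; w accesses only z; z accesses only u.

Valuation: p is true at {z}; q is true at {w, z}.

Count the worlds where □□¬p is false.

1

u: successors {w}; □¬p there: w:F. ✗
w: successors {z}; □¬p there: z:T. ✓
z: successors {u}; □¬p there: u:T. ✓
Satisfying worlds: {w, z}.
So □□¬p fails at the other 1 world.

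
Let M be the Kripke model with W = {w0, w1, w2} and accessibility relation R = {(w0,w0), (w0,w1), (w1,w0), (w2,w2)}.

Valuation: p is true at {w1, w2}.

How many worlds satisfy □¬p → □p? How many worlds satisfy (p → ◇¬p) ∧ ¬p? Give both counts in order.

2 and 1

For □¬p → □p:
w0: □¬p is F, □p is F. ✓
w1: □¬p is T, □p is F. ✗
w2: □¬p is F, □p is T. ✓
— 2 worlds.
For (p → ◇¬p) ∧ ¬p:
w0: p → ◇¬p is T, ¬p is T. ✓
w1: p → ◇¬p is T, ¬p is F. ✗
w2: p → ◇¬p is F, ¬p is F. ✗
— 1 world.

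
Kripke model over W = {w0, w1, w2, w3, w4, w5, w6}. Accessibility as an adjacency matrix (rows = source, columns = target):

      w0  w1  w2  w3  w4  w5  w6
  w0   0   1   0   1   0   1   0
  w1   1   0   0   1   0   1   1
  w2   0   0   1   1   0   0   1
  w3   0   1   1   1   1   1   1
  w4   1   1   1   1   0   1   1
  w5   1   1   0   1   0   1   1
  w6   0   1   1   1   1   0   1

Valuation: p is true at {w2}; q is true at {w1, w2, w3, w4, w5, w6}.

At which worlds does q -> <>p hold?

w0: q is F, <>p is F. ✓
w1: q is T, <>p is F. ✗
w2: q is T, <>p is T. ✓
w3: q is T, <>p is T. ✓
w4: q is T, <>p is T. ✓
w5: q is T, <>p is F. ✗
w6: q is T, <>p is T. ✓

{w0, w2, w3, w4, w6}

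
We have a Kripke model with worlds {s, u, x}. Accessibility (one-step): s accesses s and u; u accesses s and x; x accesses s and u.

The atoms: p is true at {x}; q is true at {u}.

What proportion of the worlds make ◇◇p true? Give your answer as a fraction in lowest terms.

2/3

s: successors {s, u}; ◇p there: s:F, u:T. ✓
u: successors {s, x}; ◇p there: s:F, x:F. ✗
x: successors {s, u}; ◇p there: s:F, u:T. ✓
That's 2 of 3 worlds, so 2/3.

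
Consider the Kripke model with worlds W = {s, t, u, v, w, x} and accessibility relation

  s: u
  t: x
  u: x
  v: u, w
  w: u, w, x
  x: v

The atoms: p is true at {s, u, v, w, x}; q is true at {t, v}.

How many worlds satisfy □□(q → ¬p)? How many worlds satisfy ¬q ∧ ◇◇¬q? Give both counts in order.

For □□(q → ¬p):
s: successors {u}; □(q → ¬p) there: u:T. ✓
t: successors {x}; □(q → ¬p) there: x:F. ✗
u: successors {x}; □(q → ¬p) there: x:F. ✗
v: successors {u, w}; □(q → ¬p) there: u:T, w:T. ✓
w: successors {u, w, x}; □(q → ¬p) there: u:T, w:T, x:F. ✗
x: successors {v}; □(q → ¬p) there: v:T. ✓
— 3 worlds.
For ¬q ∧ ◇◇¬q:
s: ¬q is T, ◇◇¬q is T. ✓
t: ¬q is F, ◇◇¬q is F. ✗
u: ¬q is T, ◇◇¬q is F. ✗
v: ¬q is F, ◇◇¬q is T. ✗
w: ¬q is T, ◇◇¬q is T. ✓
x: ¬q is T, ◇◇¬q is T. ✓
— 3 worlds.

3 and 3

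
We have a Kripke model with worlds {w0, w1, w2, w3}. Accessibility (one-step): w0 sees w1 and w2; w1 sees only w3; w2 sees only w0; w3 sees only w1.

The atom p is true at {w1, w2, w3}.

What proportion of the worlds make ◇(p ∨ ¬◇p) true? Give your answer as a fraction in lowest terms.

3/4

w0: successors {w1, w2}; p ∨ ¬◇p there: w1:T, w2:T. ✓
w1: successors {w3}; p ∨ ¬◇p there: w3:T. ✓
w2: successors {w0}; p ∨ ¬◇p there: w0:F. ✗
w3: successors {w1}; p ∨ ¬◇p there: w1:T. ✓
That's 3 of 4 worlds, so 3/4.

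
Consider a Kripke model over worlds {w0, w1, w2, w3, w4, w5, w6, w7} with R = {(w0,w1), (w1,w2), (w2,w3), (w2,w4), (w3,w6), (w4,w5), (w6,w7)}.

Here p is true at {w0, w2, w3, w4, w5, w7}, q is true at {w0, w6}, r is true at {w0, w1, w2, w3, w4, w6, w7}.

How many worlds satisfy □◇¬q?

5

w0: successors {w1}; ◇¬q there: w1:T. ✓
w1: successors {w2}; ◇¬q there: w2:T. ✓
w2: successors {w3, w4}; ◇¬q there: w3:F, w4:T. ✗
w3: successors {w6}; ◇¬q there: w6:T. ✓
w4: successors {w5}; ◇¬q there: w5:F. ✗
w5: no successors, so □◇¬q holds vacuously. ✓
w6: successors {w7}; ◇¬q there: w7:F. ✗
w7: no successors, so □◇¬q holds vacuously. ✓
Satisfying worlds: {w0, w1, w3, w5, w7}.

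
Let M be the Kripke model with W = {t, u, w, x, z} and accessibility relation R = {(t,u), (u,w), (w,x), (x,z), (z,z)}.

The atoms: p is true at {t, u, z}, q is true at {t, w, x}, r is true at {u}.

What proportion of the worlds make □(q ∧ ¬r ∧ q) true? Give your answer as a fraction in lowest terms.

t: successors {u}; q ∧ ¬r ∧ q there: u:F. ✗
u: successors {w}; q ∧ ¬r ∧ q there: w:T. ✓
w: successors {x}; q ∧ ¬r ∧ q there: x:T. ✓
x: successors {z}; q ∧ ¬r ∧ q there: z:F. ✗
z: successors {z}; q ∧ ¬r ∧ q there: z:F. ✗
That's 2 of 5 worlds, so 2/5.

2/5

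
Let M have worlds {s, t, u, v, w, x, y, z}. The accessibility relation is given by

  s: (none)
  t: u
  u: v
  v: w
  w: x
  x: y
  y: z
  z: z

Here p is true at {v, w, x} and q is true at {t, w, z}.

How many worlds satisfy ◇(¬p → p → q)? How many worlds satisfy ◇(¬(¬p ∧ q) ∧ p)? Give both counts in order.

For ◇(¬p → p → q):
s: no successors, so ◇(¬p → p → q) fails. ✗
t: successors {u}; ¬p → p → q there: u:T. ✓
u: successors {v}; ¬p → p → q there: v:T. ✓
v: successors {w}; ¬p → p → q there: w:T. ✓
w: successors {x}; ¬p → p → q there: x:T. ✓
x: successors {y}; ¬p → p → q there: y:T. ✓
y: successors {z}; ¬p → p → q there: z:T. ✓
z: successors {z}; ¬p → p → q there: z:T. ✓
— 7 worlds.
For ◇(¬(¬p ∧ q) ∧ p):
s: no successors, so ◇(¬(¬p ∧ q) ∧ p) fails. ✗
t: successors {u}; ¬(¬p ∧ q) ∧ p there: u:F. ✗
u: successors {v}; ¬(¬p ∧ q) ∧ p there: v:T. ✓
v: successors {w}; ¬(¬p ∧ q) ∧ p there: w:T. ✓
w: successors {x}; ¬(¬p ∧ q) ∧ p there: x:T. ✓
x: successors {y}; ¬(¬p ∧ q) ∧ p there: y:F. ✗
y: successors {z}; ¬(¬p ∧ q) ∧ p there: z:F. ✗
z: successors {z}; ¬(¬p ∧ q) ∧ p there: z:F. ✗
— 3 worlds.

7 and 3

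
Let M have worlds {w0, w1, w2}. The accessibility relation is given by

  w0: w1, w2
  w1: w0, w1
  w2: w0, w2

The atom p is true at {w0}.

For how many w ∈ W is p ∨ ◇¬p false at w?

w0: p is T, ◇¬p is T. ✓
w1: p is F, ◇¬p is T. ✓
w2: p is F, ◇¬p is T. ✓
Satisfying worlds: {w0, w1, w2}.
So p ∨ ◇¬p fails at the other 0 worlds.

0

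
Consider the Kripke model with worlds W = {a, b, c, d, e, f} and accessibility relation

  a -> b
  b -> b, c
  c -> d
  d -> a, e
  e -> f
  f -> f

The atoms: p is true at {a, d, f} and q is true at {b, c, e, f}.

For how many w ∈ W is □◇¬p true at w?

a: successors {b}; ◇¬p there: b:T. ✓
b: successors {b, c}; ◇¬p there: b:T, c:F. ✗
c: successors {d}; ◇¬p there: d:T. ✓
d: successors {a, e}; ◇¬p there: a:T, e:F. ✗
e: successors {f}; ◇¬p there: f:F. ✗
f: successors {f}; ◇¬p there: f:F. ✗
Satisfying worlds: {a, c}.

2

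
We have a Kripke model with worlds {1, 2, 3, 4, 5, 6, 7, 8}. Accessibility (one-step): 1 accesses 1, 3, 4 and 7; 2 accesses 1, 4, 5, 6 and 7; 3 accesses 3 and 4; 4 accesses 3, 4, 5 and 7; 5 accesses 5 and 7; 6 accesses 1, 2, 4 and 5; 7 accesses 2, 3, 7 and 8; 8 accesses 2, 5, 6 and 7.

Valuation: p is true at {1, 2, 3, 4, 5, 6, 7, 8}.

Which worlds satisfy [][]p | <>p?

1: [][]p is T, <>p is T. ✓
2: [][]p is T, <>p is T. ✓
3: [][]p is T, <>p is T. ✓
4: [][]p is T, <>p is T. ✓
5: [][]p is T, <>p is T. ✓
6: [][]p is T, <>p is T. ✓
7: [][]p is T, <>p is T. ✓
8: [][]p is T, <>p is T. ✓

{1, 2, 3, 4, 5, 6, 7, 8}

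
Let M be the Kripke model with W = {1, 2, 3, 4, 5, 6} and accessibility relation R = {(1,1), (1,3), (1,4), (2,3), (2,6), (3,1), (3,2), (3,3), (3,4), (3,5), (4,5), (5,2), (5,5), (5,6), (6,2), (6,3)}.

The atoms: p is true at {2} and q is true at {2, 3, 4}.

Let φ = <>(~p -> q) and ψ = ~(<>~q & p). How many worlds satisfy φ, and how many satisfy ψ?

For <>(~p -> q):
1: successors {1, 3, 4}; ~p -> q there: 1:F, 3:T, 4:T. ✓
2: successors {3, 6}; ~p -> q there: 3:T, 6:F. ✓
3: successors {1, 2, 3, 4, 5}; ~p -> q there: 1:F, 2:T, 3:T, 4:T, 5:F. ✓
4: successors {5}; ~p -> q there: 5:F. ✗
5: successors {2, 5, 6}; ~p -> q there: 2:T, 5:F, 6:F. ✓
6: successors {2, 3}; ~p -> q there: 2:T, 3:T. ✓
— 5 worlds.
For ~(<>~q & p):
1: <>~q & p is F. ✓
2: <>~q & p is T. ✗
3: <>~q & p is F. ✓
4: <>~q & p is F. ✓
5: <>~q & p is F. ✓
6: <>~q & p is F. ✓
— 5 worlds.

5 and 5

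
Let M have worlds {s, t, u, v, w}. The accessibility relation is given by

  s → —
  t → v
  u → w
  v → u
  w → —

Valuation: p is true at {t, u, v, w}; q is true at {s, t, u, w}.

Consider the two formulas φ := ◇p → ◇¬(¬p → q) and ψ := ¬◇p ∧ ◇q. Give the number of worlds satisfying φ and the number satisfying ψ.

For ◇p → ◇¬(¬p → q):
s: ◇p is F, ◇¬(¬p → q) is F. ✓
t: ◇p is T, ◇¬(¬p → q) is F. ✗
u: ◇p is T, ◇¬(¬p → q) is F. ✗
v: ◇p is T, ◇¬(¬p → q) is F. ✗
w: ◇p is F, ◇¬(¬p → q) is F. ✓
— 2 worlds.
For ¬◇p ∧ ◇q:
s: ¬◇p is T, ◇q is F. ✗
t: ¬◇p is F, ◇q is F. ✗
u: ¬◇p is F, ◇q is T. ✗
v: ¬◇p is F, ◇q is T. ✗
w: ¬◇p is T, ◇q is F. ✗
— 0 worlds.

2 and 0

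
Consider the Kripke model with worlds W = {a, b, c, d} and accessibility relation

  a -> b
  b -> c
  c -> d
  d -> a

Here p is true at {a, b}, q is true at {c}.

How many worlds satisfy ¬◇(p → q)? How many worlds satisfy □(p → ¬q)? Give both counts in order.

2 and 4

For ¬◇(p → q):
a: ◇(p → q) is F. ✓
b: ◇(p → q) is T. ✗
c: ◇(p → q) is T. ✗
d: ◇(p → q) is F. ✓
— 2 worlds.
For □(p → ¬q):
a: successors {b}; p → ¬q there: b:T. ✓
b: successors {c}; p → ¬q there: c:T. ✓
c: successors {d}; p → ¬q there: d:T. ✓
d: successors {a}; p → ¬q there: a:T. ✓
— 4 worlds.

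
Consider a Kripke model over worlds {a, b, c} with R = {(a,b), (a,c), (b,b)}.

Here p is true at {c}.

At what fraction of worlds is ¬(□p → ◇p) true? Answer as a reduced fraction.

a: □p → ◇p is T. ✗
b: □p → ◇p is T. ✗
c: □p → ◇p is F. ✓
That's 1 of 3 worlds, so 1/3.

1/3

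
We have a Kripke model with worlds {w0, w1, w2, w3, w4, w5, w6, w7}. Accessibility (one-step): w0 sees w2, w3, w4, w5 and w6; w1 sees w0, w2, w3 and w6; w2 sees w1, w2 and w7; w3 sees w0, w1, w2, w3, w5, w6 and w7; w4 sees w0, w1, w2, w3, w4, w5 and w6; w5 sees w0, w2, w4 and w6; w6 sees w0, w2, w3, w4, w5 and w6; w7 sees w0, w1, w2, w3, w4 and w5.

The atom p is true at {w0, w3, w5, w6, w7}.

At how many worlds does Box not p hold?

0

w0: successors {w2, w3, w4, w5, w6}; not p there: w2:T, w3:F, w4:T, w5:F, w6:F. ✗
w1: successors {w0, w2, w3, w6}; not p there: w0:F, w2:T, w3:F, w6:F. ✗
w2: successors {w1, w2, w7}; not p there: w1:T, w2:T, w7:F. ✗
w3: successors {w0, w1, w2, w3, w5, w6, w7}; not p there: w0:F, w1:T, w2:T, w3:F, w5:F, w6:F, w7:F. ✗
w4: successors {w0, w1, w2, w3, w4, w5, w6}; not p there: w0:F, w1:T, w2:T, w3:F, w4:T, w5:F, w6:F. ✗
w5: successors {w0, w2, w4, w6}; not p there: w0:F, w2:T, w4:T, w6:F. ✗
w6: successors {w0, w2, w3, w4, w5, w6}; not p there: w0:F, w2:T, w3:F, w4:T, w5:F, w6:F. ✗
w7: successors {w0, w1, w2, w3, w4, w5}; not p there: w0:F, w1:T, w2:T, w3:F, w4:T, w5:F. ✗
Satisfying worlds: ∅.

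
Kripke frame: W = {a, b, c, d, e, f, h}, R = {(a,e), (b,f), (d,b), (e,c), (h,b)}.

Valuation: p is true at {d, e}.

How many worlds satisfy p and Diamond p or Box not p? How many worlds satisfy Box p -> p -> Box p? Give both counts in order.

For p and Diamond p or Box not p:
a: p and Diamond p is F, Box not p is F. ✗
b: p and Diamond p is F, Box not p is T. ✓
c: p and Diamond p is F, Box not p is T. ✓
d: p and Diamond p is F, Box not p is T. ✓
e: p and Diamond p is F, Box not p is T. ✓
f: p and Diamond p is F, Box not p is T. ✓
h: p and Diamond p is F, Box not p is T. ✓
— 6 worlds.
For Box p -> p -> Box p:
a: Box p is T, p -> Box p is T. ✓
b: Box p is F, p -> Box p is T. ✓
c: Box p is T, p -> Box p is T. ✓
d: Box p is F, p -> Box p is F. ✓
e: Box p is F, p -> Box p is F. ✓
f: Box p is T, p -> Box p is T. ✓
h: Box p is F, p -> Box p is T. ✓
— 7 worlds.

6 and 7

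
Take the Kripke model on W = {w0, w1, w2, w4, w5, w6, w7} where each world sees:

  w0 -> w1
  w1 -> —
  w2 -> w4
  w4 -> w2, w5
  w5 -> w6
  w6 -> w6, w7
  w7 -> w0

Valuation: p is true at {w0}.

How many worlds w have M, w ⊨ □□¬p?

6

w0: successors {w1}; □¬p there: w1:T. ✓
w1: no successors, so □□¬p holds vacuously. ✓
w2: successors {w4}; □¬p there: w4:T. ✓
w4: successors {w2, w5}; □¬p there: w2:T, w5:T. ✓
w5: successors {w6}; □¬p there: w6:T. ✓
w6: successors {w6, w7}; □¬p there: w6:T, w7:F. ✗
w7: successors {w0}; □¬p there: w0:T. ✓
Satisfying worlds: {w0, w1, w2, w4, w5, w7}.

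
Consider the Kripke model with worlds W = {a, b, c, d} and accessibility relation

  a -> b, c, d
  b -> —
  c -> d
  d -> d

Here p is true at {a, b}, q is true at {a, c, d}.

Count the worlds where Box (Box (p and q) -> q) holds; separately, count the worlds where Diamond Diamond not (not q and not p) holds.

For Box (Box (p and q) -> q):
a: successors {b, c, d}; Box (p and q) -> q there: b:F, c:T, d:T. ✗
b: no successors, so Box (Box (p and q) -> q) holds vacuously. ✓
c: successors {d}; Box (p and q) -> q there: d:T. ✓
d: successors {d}; Box (p and q) -> q there: d:T. ✓
— 3 worlds.
For Diamond Diamond not (not q and not p):
a: successors {b, c, d}; Diamond not (not q and not p) there: b:F, c:T, d:T. ✓
b: no successors, so Diamond Diamond not (not q and not p) fails. ✗
c: successors {d}; Diamond not (not q and not p) there: d:T. ✓
d: successors {d}; Diamond not (not q and not p) there: d:T. ✓
— 3 worlds.

3 and 3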